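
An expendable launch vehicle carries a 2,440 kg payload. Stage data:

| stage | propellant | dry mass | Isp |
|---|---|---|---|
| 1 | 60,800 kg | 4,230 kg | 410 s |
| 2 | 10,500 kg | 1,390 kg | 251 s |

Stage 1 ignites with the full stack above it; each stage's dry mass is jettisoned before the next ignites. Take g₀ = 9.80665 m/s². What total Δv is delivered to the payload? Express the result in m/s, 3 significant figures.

Ignition mass of stage 1 = 60,800+4,230 + 10,500+1,390 + 2,440 = 79,360 kg.
Stage 1: m₀ = 79,360 kg, m_f = 79,360 − 60,800 = 18,560 kg; Δv = 410×9.80665×ln(4.276) = 4020.7×1.4530 ≈ 5842 m/s.
Stage 2: m₀ = 14,330 kg, m_f = 14,330 − 10,500 = 3,830 kg; Δv = 251×9.80665×ln(3.742) = 2461.5×1.3195 ≈ 3248 m/s.
Total Δv = 5842 + 3248 = 9090 m/s.

Δv ≈ 9090 m/s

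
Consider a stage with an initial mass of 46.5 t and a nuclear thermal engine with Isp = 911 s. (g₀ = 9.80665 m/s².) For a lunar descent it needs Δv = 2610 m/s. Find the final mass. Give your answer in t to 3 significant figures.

v_e = Isp · g₀ = 911 × 9.80665 = 8933.9 m/s.
By the Tsiolkovsky rocket equation, m₀/m_f = exp(Δv / v_e) = exp(2610 / 8933.9) = exp(0.2921) = 1.3393.
m_f = m₀ / 1.3393 = 46.5 / 1.3393 = 34.7196 t.

final mass ≈ 34.7 t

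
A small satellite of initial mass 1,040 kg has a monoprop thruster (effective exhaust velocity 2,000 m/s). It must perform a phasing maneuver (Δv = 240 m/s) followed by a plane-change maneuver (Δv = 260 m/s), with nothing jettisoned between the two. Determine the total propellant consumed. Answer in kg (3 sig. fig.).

After the first burn: m = 1040 × exp(−240/2000.0) = 1040 × 0.88692 = 922.397 kg.
After the second burn: m = 922.397 × exp(−260/2000.0) = 922.397 × 0.87810 = 809.957 kg.
Total propellant = m₀ − m_final = 1040 − 809.957 = 230.043 kg.

total propellant consumed ≈ 230 kg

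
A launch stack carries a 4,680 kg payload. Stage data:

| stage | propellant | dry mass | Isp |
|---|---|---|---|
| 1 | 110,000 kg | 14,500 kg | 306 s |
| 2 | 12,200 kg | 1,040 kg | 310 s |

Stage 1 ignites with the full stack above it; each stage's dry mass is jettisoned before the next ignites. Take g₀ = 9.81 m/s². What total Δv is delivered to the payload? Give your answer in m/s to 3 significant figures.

Ignition mass of stage 1 = 110,000+14,500 + 12,200+1,040 + 4,680 = 142,420 kg.
Stage 1: m₀ = 142,420 kg, m_f = 142,420 − 110,000 = 32,420 kg; Δv = 306×9.81×ln(4.393) = 3001.9×1.4800 ≈ 4443 m/s.
Stage 2: m₀ = 17,920 kg, m_f = 17,920 − 12,200 = 5,720 kg; Δv = 310×9.81×ln(3.133) = 3041.1×1.1419 ≈ 3473 m/s.
Total Δv = 4443 + 3473 = 7916 m/s.

Δv ≈ 7920 m/s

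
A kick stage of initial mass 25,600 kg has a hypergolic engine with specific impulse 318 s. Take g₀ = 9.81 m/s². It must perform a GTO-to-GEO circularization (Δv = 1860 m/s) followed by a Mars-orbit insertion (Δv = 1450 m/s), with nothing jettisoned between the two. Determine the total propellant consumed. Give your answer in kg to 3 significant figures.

total propellant consumed ≈ 16700 kg

v_e = Isp · g₀ = 318 × 9.81 = 3119.6 m/s.
After the first burn: m = 25600 × exp(−1860/3119.6) = 25600 × 0.55088 = 14,102.5 kg.
After the second burn: m = 14,102.5 × exp(−1450/3119.6) = 14,102.5 × 0.62826 = 8,860.04 kg.
Total propellant = m₀ − m_final = 25600 − 8,860.04 = 16,739.96 kg.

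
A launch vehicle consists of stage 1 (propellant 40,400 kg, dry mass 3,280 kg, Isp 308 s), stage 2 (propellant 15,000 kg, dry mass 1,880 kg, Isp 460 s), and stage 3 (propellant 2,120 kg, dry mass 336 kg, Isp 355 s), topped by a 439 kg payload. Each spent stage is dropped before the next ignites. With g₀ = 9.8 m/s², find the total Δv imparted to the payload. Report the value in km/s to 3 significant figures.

Ignition mass of stage 1 = 40,400+3,280 + 15,000+1,880 + 2,120+336 + 439 = 63,455 kg.
Stage 1: m₀ = 63,455 kg, m_f = 63,455 − 40,400 = 23,055 kg; Δv = 308×9.8×ln(2.752) = 3018.4×1.0124 ≈ 3056 m/s.
Stage 2: m₀ = 19,775 kg, m_f = 19,775 − 15,000 = 4,775 kg; Δv = 460×9.8×ln(4.141) = 4508.0×1.4210 ≈ 6406 m/s.
Stage 3: m₀ = 2,895 kg, m_f = 2,895 − 2,120 = 775 kg; Δv = 355×9.8×ln(3.735) = 3479.0×1.3179 ≈ 4585 m/s.
Total Δv = 3056 + 6406 + 4585 = 14047 m/s.

Δv ≈ 14.0 km/s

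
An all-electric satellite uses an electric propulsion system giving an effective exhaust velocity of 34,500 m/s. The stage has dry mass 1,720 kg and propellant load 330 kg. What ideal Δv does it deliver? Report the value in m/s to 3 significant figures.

m₀ = m_dry + m_prop = 1,720 + 330 = 2,050 kg.
By the Tsiolkovsky rocket equation, Δv = v_e · ln(m₀/m_f) = 34500.0 × ln(1.192) = 34500.0 × 0.1755 ≈ 6055.3 m/s.

Δv ≈ 6060 m/s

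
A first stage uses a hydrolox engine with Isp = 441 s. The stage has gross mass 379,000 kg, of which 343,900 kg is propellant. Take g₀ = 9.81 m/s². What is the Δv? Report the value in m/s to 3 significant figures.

Δv ≈ 10300 m/s

v_e = Isp · g₀ = 441 × 9.81 = 4326.2 m/s.
m_f = m₀ − m_prop = 379,000 − 343,900 = 35,100 kg.
From the ideal rocket equation, Δv = v_e · ln(m₀/m_f) = 4326.2 × ln(10.8) = 4326.2 × 2.3793 ≈ 10293.5 m/s.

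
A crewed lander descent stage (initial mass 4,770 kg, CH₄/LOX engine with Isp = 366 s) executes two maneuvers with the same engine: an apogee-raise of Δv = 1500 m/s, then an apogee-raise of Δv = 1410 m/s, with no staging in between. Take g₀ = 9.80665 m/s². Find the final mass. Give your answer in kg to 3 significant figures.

v_e = Isp · g₀ = 366 × 9.80665 = 3589.2 m/s.
After the first burn: m = 4770 × exp(−1500/3589.2) = 4770 × 0.65842 = 3,140.66 kg.
After the second burn: m = 3,140.66 × exp(−1410/3589.2) = 3,140.66 × 0.67514 = 2,120.39 kg.

final mass ≈ 2120 kg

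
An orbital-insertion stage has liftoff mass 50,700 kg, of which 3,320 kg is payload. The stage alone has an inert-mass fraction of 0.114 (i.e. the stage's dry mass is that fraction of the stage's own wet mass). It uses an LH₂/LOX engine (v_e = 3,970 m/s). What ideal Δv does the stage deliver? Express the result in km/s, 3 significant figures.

Δv ≈ 6.99 km/s

Stage wet mass = m₀ − payload = 50,700 − 3,320 = 47,380 kg.
Stage dry mass = ε × stage wet mass = 0.114 × 47,380 = 5,401.32 kg.
Burnout mass m_f = stage dry + payload = 5,401.32 + 3,320 = 8,721.32 kg.
Δv = v_e · ln(50,700/8,721.32) = 3970.0 × ln(5.813) = 3970.0 × 1.7602 ≈ 6988 m/s.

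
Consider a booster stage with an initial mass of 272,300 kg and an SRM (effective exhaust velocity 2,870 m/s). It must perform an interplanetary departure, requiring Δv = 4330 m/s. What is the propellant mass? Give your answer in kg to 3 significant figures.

propellant mass ≈ 212000 kg

From the ideal rocket equation, m₀/m_f = exp(Δv / v_e) = exp(4330 / 2870.0) = exp(1.5087) = 4.5209.
m_f = 272,300 / 4.5209 = 60,231.4 kg, so propellant = m₀ − m_f = 272,300 − 60,231.4 = 212,068.6 kg.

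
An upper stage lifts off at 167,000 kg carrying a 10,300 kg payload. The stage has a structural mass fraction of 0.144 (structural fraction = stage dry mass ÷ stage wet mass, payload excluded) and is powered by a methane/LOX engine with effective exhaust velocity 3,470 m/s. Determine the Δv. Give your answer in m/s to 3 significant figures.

Stage wet mass = m₀ − payload = 167,000 − 10,300 = 156,700 kg.
Stage dry mass = ε × stage wet mass = 0.144 × 156,700 = 22,564.8 kg.
Burnout mass m_f = stage dry + payload = 22,564.8 + 10,300 = 32,864.8 kg.
Δv = v_e · ln(167,000/32,864.8) = 3470.0 × ln(5.081) = 3470.0 × 1.6256 ≈ 5641 m/s.

Δv ≈ 5640 m/s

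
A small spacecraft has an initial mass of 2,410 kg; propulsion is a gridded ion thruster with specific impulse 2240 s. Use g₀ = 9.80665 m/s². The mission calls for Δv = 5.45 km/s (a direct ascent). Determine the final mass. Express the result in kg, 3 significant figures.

v_e = Isp · g₀ = 2240 × 9.80665 = 21966.9 m/s.
From the ideal rocket equation, m₀/m_f = exp(Δv / v_e) = exp(5450 / 21966.9) = exp(0.2481) = 1.2816.
m_f = m₀ / 1.2816 = 2,410 / 1.2816 = 1,880.46 kg.

final mass ≈ 1880 kg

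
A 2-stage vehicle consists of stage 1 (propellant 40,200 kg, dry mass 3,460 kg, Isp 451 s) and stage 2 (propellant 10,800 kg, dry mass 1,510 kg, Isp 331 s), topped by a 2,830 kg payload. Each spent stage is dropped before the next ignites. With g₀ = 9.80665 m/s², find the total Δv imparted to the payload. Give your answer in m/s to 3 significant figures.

Ignition mass of stage 1 = 40,200+3,460 + 10,800+1,510 + 2,830 = 58,800 kg.
Stage 1: m₀ = 58,800 kg, m_f = 58,800 − 40,200 = 18,600 kg; Δv = 451×9.80665×ln(3.161) = 4422.8×1.1510 ≈ 5091 m/s.
Stage 2: m₀ = 15,140 kg, m_f = 15,140 − 10,800 = 4,340 kg; Δv = 331×9.80665×ln(3.488) = 3246.0×1.2495 ≈ 4056 m/s.
Total Δv = 5091 + 4056 = 9147 m/s.

Δv ≈ 9150 m/s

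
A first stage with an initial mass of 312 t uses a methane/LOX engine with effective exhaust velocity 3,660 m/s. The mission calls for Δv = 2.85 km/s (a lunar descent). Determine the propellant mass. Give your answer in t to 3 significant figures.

m₀/m_f = exp(Δv / v_e) = exp(2850 / 3660.0) = exp(0.7787) = 2.1786.
m_f = 312 / 2.1786 = 143.211 t, so propellant = m₀ − m_f = 312 − 143.211 = 168.789 t.

propellant mass ≈ 169 t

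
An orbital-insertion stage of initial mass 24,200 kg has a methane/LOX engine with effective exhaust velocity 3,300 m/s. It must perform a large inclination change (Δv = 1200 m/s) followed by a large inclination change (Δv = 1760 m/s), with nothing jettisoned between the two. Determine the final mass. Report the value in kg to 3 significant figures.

After the first burn: m = 24200 × exp(−1200/3300.0) = 24200 × 0.69514 = 16,822.4 kg.
After the second burn: m = 16,822.4 × exp(−1760/3300.0) = 16,822.4 × 0.58665 = 9,868.86 kg.

final mass ≈ 9870 kg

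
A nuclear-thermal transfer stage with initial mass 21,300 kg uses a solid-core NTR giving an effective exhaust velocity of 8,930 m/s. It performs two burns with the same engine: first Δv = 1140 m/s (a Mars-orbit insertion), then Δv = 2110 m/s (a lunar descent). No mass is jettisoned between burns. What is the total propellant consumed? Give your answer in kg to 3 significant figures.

total propellant consumed ≈ 6500 kg

After the first burn: m = 21300 × exp(−1140/8930.0) = 21300 × 0.88015 = 18,747.2 kg.
After the second burn: m = 18,747.2 × exp(−2110/8930.0) = 18,747.2 × 0.78956 = 14,802 kg.
Total propellant = m₀ − m_final = 21300 − 14,802 = 6,498 kg.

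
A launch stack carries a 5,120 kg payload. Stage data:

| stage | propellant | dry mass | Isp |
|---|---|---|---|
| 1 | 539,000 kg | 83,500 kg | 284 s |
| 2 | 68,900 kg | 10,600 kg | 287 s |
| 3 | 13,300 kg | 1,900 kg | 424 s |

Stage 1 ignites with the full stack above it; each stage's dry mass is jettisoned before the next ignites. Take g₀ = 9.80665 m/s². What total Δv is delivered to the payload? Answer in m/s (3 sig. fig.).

Ignition mass of stage 1 = 539,000+83,500 + 68,900+10,600 + 13,300+1,900 + 5,120 = 722,320 kg.
Stage 1: m₀ = 722,320 kg, m_f = 722,320 − 539,000 = 183,320 kg; Δv = 284×9.80665×ln(3.94) = 2785.1×1.3712 ≈ 3819 m/s.
Stage 2: m₀ = 99,820 kg, m_f = 99,820 − 68,900 = 30,920 kg; Δv = 287×9.80665×ln(3.228) = 2814.5×1.1720 ≈ 3299 m/s.
Stage 3: m₀ = 20,320 kg, m_f = 20,320 − 13,300 = 7,020 kg; Δv = 424×9.80665×ln(2.895) = 4158.0×1.0628 ≈ 4419 m/s.
Total Δv = 3819 + 3299 + 4419 = 11537 m/s.

Δv ≈ 11500 m/s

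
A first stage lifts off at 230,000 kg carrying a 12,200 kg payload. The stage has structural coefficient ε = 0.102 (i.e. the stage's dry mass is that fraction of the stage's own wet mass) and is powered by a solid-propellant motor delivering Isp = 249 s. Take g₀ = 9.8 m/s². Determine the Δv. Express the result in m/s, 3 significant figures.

Stage wet mass = m₀ − payload = 230,000 − 12,200 = 217,800 kg.
Stage dry mass = ε × stage wet mass = 0.102 × 217,800 = 22,215.6 kg.
Burnout mass m_f = stage dry + payload = 22,215.6 + 12,200 = 34,415.6 kg.
v_e = Isp · g₀ = 249 × 9.8 = 2440.2 m/s.
By the Tsiolkovsky rocket equation, Δv = v_e · ln(230,000/34,415.6) = 2440.2 × ln(6.683) = 2440.2 × 1.8996 ≈ 4635 m/s.

Δv ≈ 4640 m/s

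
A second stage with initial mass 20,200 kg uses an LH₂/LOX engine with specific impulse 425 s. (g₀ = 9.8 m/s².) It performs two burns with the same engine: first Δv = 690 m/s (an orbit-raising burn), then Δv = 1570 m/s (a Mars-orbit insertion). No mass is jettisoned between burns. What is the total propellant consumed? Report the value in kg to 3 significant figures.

v_e = Isp · g₀ = 425 × 9.8 = 4165.0 m/s.
After the first burn: m = 20200 × exp(−690/4165.0) = 20200 × 0.84733 = 17,116.1 kg.
After the second burn: m = 17,116.1 × exp(−1570/4165.0) = 17,116.1 × 0.68595 = 11,740.8 kg.
Total propellant = m₀ − m_final = 20200 − 11,740.8 = 8,459.2 kg.

total propellant consumed ≈ 8460 kg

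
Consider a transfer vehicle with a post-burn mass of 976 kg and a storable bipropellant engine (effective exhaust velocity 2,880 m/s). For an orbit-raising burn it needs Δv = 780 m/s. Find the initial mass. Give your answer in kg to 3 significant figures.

Using Δv = v_e ln(m₀/m_f): m₀/m_f = exp(Δv / v_e) = exp(780 / 2880.0) = exp(0.2708) = 1.3111.
m₀ = m_f × 1.3111 = 976 × 1.3111 = 1,279.63 kg.

initial mass ≈ 1280 kg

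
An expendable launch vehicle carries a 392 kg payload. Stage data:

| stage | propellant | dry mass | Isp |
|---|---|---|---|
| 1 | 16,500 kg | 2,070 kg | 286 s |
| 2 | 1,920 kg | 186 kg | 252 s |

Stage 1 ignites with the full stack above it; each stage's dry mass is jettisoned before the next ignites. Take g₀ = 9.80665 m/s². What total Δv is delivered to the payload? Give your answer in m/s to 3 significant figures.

Δv ≈ 7900 m/s

Ignition mass of stage 1 = 16,500+2,070 + 1,920+186 + 392 = 21,068 kg.
Stage 1: m₀ = 21,068 kg, m_f = 21,068 − 16,500 = 4,568 kg; Δv = 286×9.80665×ln(4.612) = 2804.7×1.5287 ≈ 4287 m/s.
Stage 2: m₀ = 2,498 kg, m_f = 2,498 − 1,920 = 578 kg; Δv = 252×9.80665×ln(4.322) = 2471.3×1.4637 ≈ 3617 m/s.
Total Δv = 4287 + 3617 = 7904 m/s.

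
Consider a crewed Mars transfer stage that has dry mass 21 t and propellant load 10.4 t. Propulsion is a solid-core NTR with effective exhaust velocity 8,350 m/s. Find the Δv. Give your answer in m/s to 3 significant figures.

Δv ≈ 3360 m/s

m₀ = m_dry + m_prop = 21 + 10.4 = 31.4 t.
Δv = v_e · ln(m₀/m_f) = 8350.0 × ln(1.495) = 8350.0 × 0.4023 ≈ 3359.1 m/s.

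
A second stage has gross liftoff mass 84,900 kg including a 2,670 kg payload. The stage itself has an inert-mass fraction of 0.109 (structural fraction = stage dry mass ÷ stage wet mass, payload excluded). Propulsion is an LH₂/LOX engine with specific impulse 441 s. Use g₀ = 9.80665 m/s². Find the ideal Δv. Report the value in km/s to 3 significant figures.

Stage wet mass = m₀ − payload = 84,900 − 2,670 = 82,230 kg.
Stage dry mass = ε × stage wet mass = 0.109 × 82,230 = 8,963.07 kg.
Burnout mass m_f = stage dry + payload = 8,963.07 + 2,670 = 11,633.07 kg.
v_e = Isp · g₀ = 441 × 9.80665 = 4324.7 m/s.
By the Tsiolkovsky rocket equation, Δv = v_e · ln(84,900/11,633.07) = 4324.7 × ln(7.298) = 4324.7 × 1.9876 ≈ 8596 m/s.

Δv ≈ 8.60 km/s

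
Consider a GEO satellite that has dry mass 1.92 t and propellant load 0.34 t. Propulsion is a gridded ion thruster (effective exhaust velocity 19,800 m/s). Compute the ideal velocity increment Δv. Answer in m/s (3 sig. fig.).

m₀ = m_dry + m_prop = 1.92 + 0.34 = 2.26 t.
Δv = v_e · ln(m₀/m_f) = 19800.0 × ln(1.177) = 19800.0 × 0.1630 ≈ 3228.2 m/s.

Δv ≈ 3230 m/s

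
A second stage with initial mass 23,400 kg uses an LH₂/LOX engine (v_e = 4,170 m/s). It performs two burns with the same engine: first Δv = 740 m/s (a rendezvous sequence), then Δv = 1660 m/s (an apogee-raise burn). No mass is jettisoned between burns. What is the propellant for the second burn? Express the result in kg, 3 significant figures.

After the first burn: m = 23400 × exp(−740/4170.0) = 23400 × 0.83740 = 19,595.2 kg.
After the second burn: m = 19,595.2 × exp(−1660/4170.0) = 19,595.2 × 0.67161 = 13,160.3 kg.
Second-burn propellant = 19,595.2 − 13,160.3 = 6,434.9 kg.

propellant for the second burn ≈ 6430 kg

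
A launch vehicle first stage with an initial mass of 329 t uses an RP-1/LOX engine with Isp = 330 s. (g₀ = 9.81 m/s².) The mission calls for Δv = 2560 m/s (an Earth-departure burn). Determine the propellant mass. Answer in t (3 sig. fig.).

v_e = Isp · g₀ = 330 × 9.81 = 3237.3 m/s.
Using Δv = v_e ln(m₀/m_f): m₀/m_f = exp(Δv / v_e) = exp(2560 / 3237.3) = exp(0.7908) = 2.2051.
m_f = 329 / 2.2051 = 149.2 t, so propellant = m₀ − m_f = 329 − 149.2 = 179.8 t.

propellant mass ≈ 180 t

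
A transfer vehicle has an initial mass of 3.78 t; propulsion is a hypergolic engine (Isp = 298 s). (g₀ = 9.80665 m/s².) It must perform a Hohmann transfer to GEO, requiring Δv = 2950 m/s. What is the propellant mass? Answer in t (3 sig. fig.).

v_e = Isp · g₀ = 298 × 9.80665 = 2922.4 m/s.
From the ideal rocket equation, m₀/m_f = exp(Δv / v_e) = exp(2950 / 2922.4) = exp(1.0095) = 2.7441.
m_f = 3.78 / 2.7441 = 1.3775 t, so propellant = m₀ − m_f = 3.78 − 1.3775 = 2.4025 t.

propellant mass ≈ 2.40 t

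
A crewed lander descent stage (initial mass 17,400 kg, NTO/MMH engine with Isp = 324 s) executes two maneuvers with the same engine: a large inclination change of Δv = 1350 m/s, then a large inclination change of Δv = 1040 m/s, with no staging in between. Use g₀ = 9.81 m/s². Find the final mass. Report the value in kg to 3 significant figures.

v_e = Isp · g₀ = 324 × 9.81 = 3178.4 m/s.
After the first burn: m = 17400 × exp(−1350/3178.4) = 17400 × 0.65394 = 11,378.6 kg.
After the second burn: m = 11,378.6 × exp(−1040/3178.4) = 11,378.6 × 0.72094 = 8,203.29 kg.

final mass ≈ 8200 kg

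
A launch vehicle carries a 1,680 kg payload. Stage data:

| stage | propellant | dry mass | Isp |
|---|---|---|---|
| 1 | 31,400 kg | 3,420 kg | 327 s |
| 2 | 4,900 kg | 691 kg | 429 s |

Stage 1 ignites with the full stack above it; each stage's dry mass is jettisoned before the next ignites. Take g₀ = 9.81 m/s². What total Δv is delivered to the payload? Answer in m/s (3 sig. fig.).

Δv ≈ 9110 m/s

Ignition mass of stage 1 = 31,400+3,420 + 4,900+691 + 1,680 = 42,091 kg.
Stage 1: m₀ = 42,091 kg, m_f = 42,091 − 31,400 = 10,691 kg; Δv = 327×9.81×ln(3.937) = 3207.9×1.3704 ≈ 4396 m/s.
Stage 2: m₀ = 7,271 kg, m_f = 7,271 − 4,900 = 2,371 kg; Δv = 429×9.81×ln(3.067) = 4208.5×1.1206 ≈ 4716 m/s.
Total Δv = 4396 + 4716 = 9112 m/s.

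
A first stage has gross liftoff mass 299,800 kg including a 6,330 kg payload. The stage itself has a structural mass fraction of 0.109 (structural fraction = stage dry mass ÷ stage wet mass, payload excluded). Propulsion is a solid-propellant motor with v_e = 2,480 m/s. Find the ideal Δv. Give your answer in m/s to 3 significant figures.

Stage wet mass = m₀ − payload = 299,800 − 6,330 = 293,470 kg.
Stage dry mass = ε × stage wet mass = 0.109 × 293,470 = 31,988.2 kg.
Burnout mass m_f = stage dry + payload = 31,988.2 + 6,330 = 38,318.2 kg.
Δv = v_e · ln(299,800/38,318.2) = 2480.0 × ln(7.824) = 2480.0 × 2.0572 ≈ 5102 m/s.

Δv ≈ 5100 m/s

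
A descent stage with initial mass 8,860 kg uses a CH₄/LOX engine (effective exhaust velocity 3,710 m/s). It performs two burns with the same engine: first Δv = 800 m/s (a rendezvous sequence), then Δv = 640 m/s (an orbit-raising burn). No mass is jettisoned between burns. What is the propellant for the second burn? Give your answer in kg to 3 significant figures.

propellant for the second burn ≈ 1130 kg

After the first burn: m = 8860 × exp(−800/3710.0) = 8860 × 0.80603 = 7,141.43 kg.
After the second burn: m = 7,141.43 × exp(−640/3710.0) = 7,141.43 × 0.84155 = 6,009.87 kg.
Second-burn propellant = 7,141.43 − 6,009.87 = 1,131.56 kg.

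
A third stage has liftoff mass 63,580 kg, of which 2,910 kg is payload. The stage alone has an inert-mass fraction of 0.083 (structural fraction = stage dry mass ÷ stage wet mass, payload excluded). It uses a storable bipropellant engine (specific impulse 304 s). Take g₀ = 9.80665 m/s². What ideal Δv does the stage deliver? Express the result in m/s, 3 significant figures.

Δv ≈ 6200 m/s

Stage wet mass = m₀ − payload = 63,580 − 2,910 = 60,670 kg.
Stage dry mass = ε × stage wet mass = 0.083 × 60,670 = 5,035.61 kg.
Burnout mass m_f = stage dry + payload = 5,035.61 + 2,910 = 7,945.61 kg.
v_e = Isp · g₀ = 304 × 9.80665 = 2981.2 m/s.
Using Δv = v_e ln(m₀/m_f): Δv = v_e · ln(63,580/7,945.61) = 2981.2 × ln(8.002) = 2981.2 × 2.0797 ≈ 6200 m/s.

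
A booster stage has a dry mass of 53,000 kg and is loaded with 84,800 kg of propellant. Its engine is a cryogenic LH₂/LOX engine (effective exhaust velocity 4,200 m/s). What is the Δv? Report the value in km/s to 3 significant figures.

Δv ≈ 4.01 km/s

m₀ = m_dry + m_prop = 53,000 + 84,800 = 137,800 kg.
By the Tsiolkovsky rocket equation, Δv = v_e · ln(m₀/m_f) = 4200.0 × ln(2.6) = 4200.0 × 0.9555 ≈ 4013.1 m/s.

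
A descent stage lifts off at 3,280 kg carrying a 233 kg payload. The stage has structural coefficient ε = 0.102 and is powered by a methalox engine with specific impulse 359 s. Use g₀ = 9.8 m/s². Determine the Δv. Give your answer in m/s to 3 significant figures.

Stage wet mass = m₀ − payload = 3,280 − 233 = 3,047 kg.
Stage dry mass = ε × stage wet mass = 0.102 × 3,047 = 310.794 kg.
Burnout mass m_f = stage dry + payload = 310.794 + 233 = 543.794 kg.
v_e = Isp · g₀ = 359 × 9.8 = 3518.2 m/s.
Δv = v_e · ln(3,280/543.794) = 3518.2 × ln(6.032) = 3518.2 × 1.7970 ≈ 6322 m/s.

Δv ≈ 6320 m/s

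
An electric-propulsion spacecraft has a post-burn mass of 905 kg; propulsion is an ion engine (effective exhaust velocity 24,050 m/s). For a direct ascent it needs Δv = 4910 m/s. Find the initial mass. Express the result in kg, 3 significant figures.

m₀/m_f = exp(Δv / v_e) = exp(4910 / 24050.0) = exp(0.2042) = 1.2265.
m₀ = m_f × 1.2265 = 905 × 1.2265 = 1,109.98 kg.

initial mass ≈ 1110 kg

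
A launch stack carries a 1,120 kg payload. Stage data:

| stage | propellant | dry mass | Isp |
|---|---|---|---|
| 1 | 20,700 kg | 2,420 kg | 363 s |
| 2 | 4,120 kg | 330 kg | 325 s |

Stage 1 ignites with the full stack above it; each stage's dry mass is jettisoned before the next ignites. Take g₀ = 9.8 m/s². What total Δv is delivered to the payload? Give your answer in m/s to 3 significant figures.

Ignition mass of stage 1 = 20,700+2,420 + 4,120+330 + 1,120 = 28,690 kg.
Stage 1: m₀ = 28,690 kg, m_f = 28,690 − 20,700 = 7,990 kg; Δv = 363×9.8×ln(3.591) = 3557.4×1.2784 ≈ 4548 m/s.
Stage 2: m₀ = 5,570 kg, m_f = 5,570 − 4,120 = 1,450 kg; Δv = 325×9.8×ln(3.841) = 3185.0×1.3458 ≈ 4286 m/s.
Total Δv = 4548 + 4286 = 8834 m/s.

Δv ≈ 8830 m/s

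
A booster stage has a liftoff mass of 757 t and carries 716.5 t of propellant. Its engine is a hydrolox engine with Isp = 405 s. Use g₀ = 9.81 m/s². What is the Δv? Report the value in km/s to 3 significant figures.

Δv ≈ 11.6 km/s

v_e = Isp · g₀ = 405 × 9.81 = 3973.1 m/s.
m_f = m₀ − m_prop = 757 − 716.5 = 40.5 t.
Δv = v_e · ln(m₀/m_f) = 3973.1 × ln(18.69) = 3973.1 × 2.9281 ≈ 11633.3 m/s.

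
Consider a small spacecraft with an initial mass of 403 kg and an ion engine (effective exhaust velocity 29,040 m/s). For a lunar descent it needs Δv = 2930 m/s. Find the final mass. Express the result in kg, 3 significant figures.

From the ideal rocket equation, m₀/m_f = exp(Δv / v_e) = exp(2930 / 29040.0) = exp(0.1009) = 1.1062.
m_f = m₀ / 1.1062 = 403 / 1.1062 = 364.31 kg.

final mass ≈ 364 kg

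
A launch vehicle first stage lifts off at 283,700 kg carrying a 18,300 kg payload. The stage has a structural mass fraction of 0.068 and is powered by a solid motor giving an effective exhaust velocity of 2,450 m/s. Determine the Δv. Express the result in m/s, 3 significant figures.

Stage wet mass = m₀ − payload = 283,700 − 18,300 = 265,400 kg.
Stage dry mass = ε × stage wet mass = 0.068 × 265,400 = 18,047.2 kg.
Burnout mass m_f = stage dry + payload = 18,047.2 + 18,300 = 36,347.2 kg.
Δv = v_e · ln(283,700/36,347.2) = 2450.0 × ln(7.805) = 2450.0 × 2.0548 ≈ 5034 m/s.

Δv ≈ 5030 m/s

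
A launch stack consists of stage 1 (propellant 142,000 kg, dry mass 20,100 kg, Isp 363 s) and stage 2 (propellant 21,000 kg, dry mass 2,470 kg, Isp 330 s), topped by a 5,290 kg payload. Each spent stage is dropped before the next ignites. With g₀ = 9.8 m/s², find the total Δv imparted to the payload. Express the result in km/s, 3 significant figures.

Δv ≈ 9.08 km/s

Ignition mass of stage 1 = 142,000+20,100 + 21,000+2,470 + 5,290 = 190,860 kg.
Stage 1: m₀ = 190,860 kg, m_f = 190,860 − 142,000 = 48,860 kg; Δv = 363×9.8×ln(3.906) = 3557.4×1.3626 ≈ 4847 m/s.
Stage 2: m₀ = 28,760 kg, m_f = 28,760 − 21,000 = 7,760 kg; Δv = 330×9.8×ln(3.706) = 3234.0×1.3100 ≈ 4237 m/s.
Total Δv = 4847 + 4237 = 9084 m/s.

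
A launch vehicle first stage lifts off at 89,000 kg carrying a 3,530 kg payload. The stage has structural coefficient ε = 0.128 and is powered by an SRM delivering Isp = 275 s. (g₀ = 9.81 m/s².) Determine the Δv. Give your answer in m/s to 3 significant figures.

Δv ≈ 4900 m/s

Stage wet mass = m₀ − payload = 89,000 − 3,530 = 85,470 kg.
Stage dry mass = ε × stage wet mass = 0.128 × 85,470 = 10,940.2 kg.
Burnout mass m_f = stage dry + payload = 10,940.2 + 3,530 = 14,470.2 kg.
v_e = Isp · g₀ = 275 × 9.81 = 2697.8 m/s.
From the ideal rocket equation, Δv = v_e · ln(89,000/14,470.2) = 2697.8 × ln(6.151) = 2697.8 × 1.8165 ≈ 4901 m/s.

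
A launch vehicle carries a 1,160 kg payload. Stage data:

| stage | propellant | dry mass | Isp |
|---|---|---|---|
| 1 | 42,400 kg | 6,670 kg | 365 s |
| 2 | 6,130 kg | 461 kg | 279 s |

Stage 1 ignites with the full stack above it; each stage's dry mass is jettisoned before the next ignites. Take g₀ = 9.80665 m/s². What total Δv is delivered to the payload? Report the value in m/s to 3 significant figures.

Ignition mass of stage 1 = 42,400+6,670 + 6,130+461 + 1,160 = 56,821 kg.
Stage 1: m₀ = 56,821 kg, m_f = 56,821 − 42,400 = 14,421 kg; Δv = 365×9.80665×ln(3.94) = 3579.4×1.3712 ≈ 4908 m/s.
Stage 2: m₀ = 7,751 kg, m_f = 7,751 − 6,130 = 1,621 kg; Δv = 279×9.80665×ln(4.782) = 2736.1×1.5648 ≈ 4281 m/s.
Total Δv = 4908 + 4281 = 9189 m/s.

Δv ≈ 9190 m/s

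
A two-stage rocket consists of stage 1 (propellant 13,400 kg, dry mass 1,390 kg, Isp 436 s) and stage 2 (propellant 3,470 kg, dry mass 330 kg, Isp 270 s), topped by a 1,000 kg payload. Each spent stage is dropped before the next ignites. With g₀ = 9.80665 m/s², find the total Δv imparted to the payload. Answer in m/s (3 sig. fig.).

Δv ≈ 8320 m/s

Ignition mass of stage 1 = 13,400+1,390 + 3,470+330 + 1,000 = 19,590 kg.
Stage 1: m₀ = 19,590 kg, m_f = 19,590 − 13,400 = 6,190 kg; Δv = 436×9.80665×ln(3.165) = 4275.7×1.1521 ≈ 4926 m/s.
Stage 2: m₀ = 4,800 kg, m_f = 4,800 − 3,470 = 1,330 kg; Δv = 270×9.80665×ln(3.609) = 2647.8×1.2834 ≈ 3398 m/s.
Total Δv = 4926 + 3398 = 8324 m/s.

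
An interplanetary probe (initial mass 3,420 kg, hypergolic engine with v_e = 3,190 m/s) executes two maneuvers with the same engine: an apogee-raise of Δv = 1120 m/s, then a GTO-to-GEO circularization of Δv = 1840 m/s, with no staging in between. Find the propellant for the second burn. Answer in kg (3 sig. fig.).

After the first burn: m = 3420 × exp(−1120/3190.0) = 3420 × 0.70392 = 2,407.41 kg.
After the second burn: m = 2,407.41 × exp(−1840/3190.0) = 2,407.41 × 0.56169 = 1,352.22 kg.
Second-burn propellant = 2,407.41 − 1,352.22 = 1,055.19 kg.

propellant for the second burn ≈ 1060 kg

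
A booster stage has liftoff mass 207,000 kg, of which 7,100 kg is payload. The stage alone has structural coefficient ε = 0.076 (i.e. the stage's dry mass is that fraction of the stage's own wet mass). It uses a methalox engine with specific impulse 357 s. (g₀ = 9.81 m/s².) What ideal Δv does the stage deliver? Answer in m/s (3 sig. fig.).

Stage wet mass = m₀ − payload = 207,000 − 7,100 = 199,900 kg.
Stage dry mass = ε × stage wet mass = 0.076 × 199,900 = 15,192.4 kg.
Burnout mass m_f = stage dry + payload = 15,192.4 + 7,100 = 22,292.4 kg.
v_e = Isp · g₀ = 357 × 9.81 = 3502.2 m/s.
Δv = v_e · ln(207,000/22,292.4) = 3502.2 × ln(9.286) = 3502.2 × 2.2285 ≈ 7804 m/s.

Δv ≈ 7800 m/s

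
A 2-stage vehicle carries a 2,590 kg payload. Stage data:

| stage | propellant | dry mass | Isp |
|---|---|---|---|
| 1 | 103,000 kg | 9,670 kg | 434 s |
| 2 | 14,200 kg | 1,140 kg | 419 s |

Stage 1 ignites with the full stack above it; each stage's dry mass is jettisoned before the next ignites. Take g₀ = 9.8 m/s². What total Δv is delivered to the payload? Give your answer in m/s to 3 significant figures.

Δv ≈ 13100 m/s

Ignition mass of stage 1 = 103,000+9,670 + 14,200+1,140 + 2,590 = 130,600 kg.
Stage 1: m₀ = 130,600 kg, m_f = 130,600 − 103,000 = 27,600 kg; Δv = 434×9.8×ln(4.732) = 4253.2×1.5543 ≈ 6611 m/s.
Stage 2: m₀ = 17,930 kg, m_f = 17,930 − 14,200 = 3,730 kg; Δv = 419×9.8×ln(4.807) = 4106.2×1.5701 ≈ 6447 m/s.
Total Δv = 6611 + 6447 = 13058 m/s.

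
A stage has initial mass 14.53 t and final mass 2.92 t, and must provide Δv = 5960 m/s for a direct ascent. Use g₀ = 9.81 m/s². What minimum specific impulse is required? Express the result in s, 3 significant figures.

ln(m₀/m_f) = ln(14530/2920) = ln(4.976) = 1.6046.
Using Δv = v_e ln(m₀/m_f): v_e = Δv / ln(m₀/m_f) = 5960 / 1.6046 = 3714.2 m/s.
Isp = v_e / g₀ = 3714.2 / 9.81 = 378.6 s.

Isp ≈ 379 s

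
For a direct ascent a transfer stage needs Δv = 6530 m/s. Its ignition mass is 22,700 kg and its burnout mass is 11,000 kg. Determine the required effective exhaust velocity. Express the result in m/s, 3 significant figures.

ln(m₀/m_f) = ln(22700/11000) = ln(2.064) = 0.7245.
Rocket equation: v_e = Δv / ln(m₀/m_f) = 6530 / 0.7245 = 9013.5 m/s.

v_e ≈ 9010 m/s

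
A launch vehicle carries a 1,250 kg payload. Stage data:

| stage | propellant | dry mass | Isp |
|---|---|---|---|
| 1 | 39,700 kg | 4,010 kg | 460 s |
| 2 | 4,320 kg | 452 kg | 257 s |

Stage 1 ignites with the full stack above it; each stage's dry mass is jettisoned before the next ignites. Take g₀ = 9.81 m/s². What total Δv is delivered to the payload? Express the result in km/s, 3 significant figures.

Ignition mass of stage 1 = 39,700+4,010 + 4,320+452 + 1,250 = 49,732 kg.
Stage 1: m₀ = 49,732 kg, m_f = 49,732 − 39,700 = 10,032 kg; Δv = 460×9.81×ln(4.957) = 4512.6×1.6009 ≈ 7224 m/s.
Stage 2: m₀ = 6,022 kg, m_f = 6,022 − 4,320 = 1,702 kg; Δv = 257×9.81×ln(3.538) = 2521.2×1.2636 ≈ 3186 m/s.
Total Δv = 7224 + 3186 = 10410 m/s.

Δv ≈ 10.4 km/s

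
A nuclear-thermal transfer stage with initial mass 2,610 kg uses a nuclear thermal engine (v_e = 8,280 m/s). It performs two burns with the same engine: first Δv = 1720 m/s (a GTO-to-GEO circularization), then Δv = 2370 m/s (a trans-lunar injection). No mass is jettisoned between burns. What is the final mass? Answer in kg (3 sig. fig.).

After the first burn: m = 2610 × exp(−1720/8280.0) = 2610 × 0.81243 = 2,120.44 kg.
After the second burn: m = 2,120.44 × exp(−2370/8280.0) = 2,120.44 × 0.75109 = 1,592.64 kg.

final mass ≈ 1590 kg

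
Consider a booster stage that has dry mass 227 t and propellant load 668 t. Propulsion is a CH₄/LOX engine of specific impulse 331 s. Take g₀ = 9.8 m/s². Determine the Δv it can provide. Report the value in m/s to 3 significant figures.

v_e = Isp · g₀ = 331 × 9.8 = 3243.8 m/s.
m₀ = m_dry + m_prop = 227 + 668 = 895 t.
Δv = v_e · ln(m₀/m_f) = 3243.8 × ln(3.943) = 3243.8 × 1.3719 ≈ 4450.1 m/s.

Δv ≈ 4450 m/s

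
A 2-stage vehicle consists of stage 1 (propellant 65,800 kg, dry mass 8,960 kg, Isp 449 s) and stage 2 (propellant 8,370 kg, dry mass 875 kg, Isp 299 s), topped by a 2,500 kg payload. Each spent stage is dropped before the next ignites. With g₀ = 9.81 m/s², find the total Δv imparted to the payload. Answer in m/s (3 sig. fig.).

Δv ≈ 9960 m/s

Ignition mass of stage 1 = 65,800+8,960 + 8,370+875 + 2,500 = 86,505 kg.
Stage 1: m₀ = 86,505 kg, m_f = 86,505 − 65,800 = 20,705 kg; Δv = 449×9.81×ln(4.178) = 4404.7×1.4298 ≈ 6298 m/s.
Stage 2: m₀ = 11,745 kg, m_f = 11,745 − 8,370 = 3,375 kg; Δv = 299×9.81×ln(3.48) = 2933.2×1.2470 ≈ 3658 m/s.
Total Δv = 6298 + 3658 = 9956 m/s.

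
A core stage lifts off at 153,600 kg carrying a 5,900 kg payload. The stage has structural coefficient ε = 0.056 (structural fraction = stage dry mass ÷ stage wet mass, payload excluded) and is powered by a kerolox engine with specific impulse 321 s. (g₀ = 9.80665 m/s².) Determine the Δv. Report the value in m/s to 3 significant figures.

Stage wet mass = m₀ − payload = 153,600 − 5,900 = 147,700 kg.
Stage dry mass = ε × stage wet mass = 0.056 × 147,700 = 8,271.2 kg.
Burnout mass m_f = stage dry + payload = 8,271.2 + 5,900 = 14,171.2 kg.
v_e = Isp · g₀ = 321 × 9.80665 = 3147.9 m/s.
Δv = v_e · ln(153,600/14,171.2) = 3147.9 × ln(10.84) = 3147.9 × 2.3831 ≈ 7502 m/s.

Δv ≈ 7500 m/s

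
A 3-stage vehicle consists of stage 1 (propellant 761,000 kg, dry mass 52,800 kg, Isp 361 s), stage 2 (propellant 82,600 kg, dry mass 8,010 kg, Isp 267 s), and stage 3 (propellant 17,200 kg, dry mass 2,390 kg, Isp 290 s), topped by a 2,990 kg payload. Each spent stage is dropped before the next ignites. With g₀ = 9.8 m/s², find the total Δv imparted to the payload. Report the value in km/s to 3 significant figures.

Δv ≈ 13.6 km/s

Ignition mass of stage 1 = 761,000+52,800 + 82,600+8,010 + 17,200+2,390 + 2,990 = 926,990 kg.
Stage 1: m₀ = 926,990 kg, m_f = 926,990 − 761,000 = 165,990 kg; Δv = 361×9.8×ln(5.585) = 3537.8×1.7200 ≈ 6085 m/s.
Stage 2: m₀ = 113,190 kg, m_f = 113,190 − 82,600 = 30,590 kg; Δv = 267×9.8×ln(3.7) = 2616.6×1.3084 ≈ 3424 m/s.
Stage 3: m₀ = 22,580 kg, m_f = 22,580 − 17,200 = 5,380 kg; Δv = 290×9.8×ln(4.197) = 2842.0×1.4344 ≈ 4076 m/s.
Total Δv = 6085 + 3424 + 4076 = 13585 m/s.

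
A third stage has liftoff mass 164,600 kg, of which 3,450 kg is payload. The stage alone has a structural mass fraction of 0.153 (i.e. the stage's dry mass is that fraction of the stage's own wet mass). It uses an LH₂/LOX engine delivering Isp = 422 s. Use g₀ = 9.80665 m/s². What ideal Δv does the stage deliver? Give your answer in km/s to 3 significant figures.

Δv ≈ 7.31 km/s

Stage wet mass = m₀ − payload = 164,600 − 3,450 = 161,150 kg.
Stage dry mass = ε × stage wet mass = 0.153 × 161,150 = 24,656 kg.
Burnout mass m_f = stage dry + payload = 24,656 + 3,450 = 28,106 kg.
v_e = Isp · g₀ = 422 × 9.80665 = 4138.4 m/s.
Δv = v_e · ln(164,600/28,106) = 4138.4 × ln(5.856) = 4138.4 × 1.7675 ≈ 7315 m/s.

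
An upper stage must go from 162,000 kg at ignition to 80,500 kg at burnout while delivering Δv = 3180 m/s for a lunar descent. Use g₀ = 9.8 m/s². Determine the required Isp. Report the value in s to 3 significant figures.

ln(m₀/m_f) = ln(162000/80500) = ln(2.012) = 0.6993.
By the Tsiolkovsky rocket equation, v_e = Δv / ln(m₀/m_f) = 3180 / 0.6993 = 4547.1 m/s.
Isp = v_e / g₀ = 4547.1 / 9.8 = 464.0 s.

Isp ≈ 464 s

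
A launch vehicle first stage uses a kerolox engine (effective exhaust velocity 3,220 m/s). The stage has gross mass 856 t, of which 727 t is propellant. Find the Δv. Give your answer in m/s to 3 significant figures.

m_f = m₀ − m_prop = 856 − 727 = 129 t.
By the Tsiolkovsky rocket equation, Δv = v_e · ln(m₀/m_f) = 3220.0 × ln(6.636) = 3220.0 × 1.8925 ≈ 6093.7 m/s.

Δv ≈ 6090 m/s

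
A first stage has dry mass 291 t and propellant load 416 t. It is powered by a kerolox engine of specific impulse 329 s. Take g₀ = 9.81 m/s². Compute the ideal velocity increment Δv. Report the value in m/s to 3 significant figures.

Δv ≈ 2870 m/s

v_e = Isp · g₀ = 329 × 9.81 = 3227.5 m/s.
m₀ = m_dry + m_prop = 291 + 416 = 707 t.
From the ideal rocket equation, Δv = v_e · ln(m₀/m_f) = 3227.5 × ln(2.43) = 3227.5 × 0.8877 ≈ 2865.1 m/s.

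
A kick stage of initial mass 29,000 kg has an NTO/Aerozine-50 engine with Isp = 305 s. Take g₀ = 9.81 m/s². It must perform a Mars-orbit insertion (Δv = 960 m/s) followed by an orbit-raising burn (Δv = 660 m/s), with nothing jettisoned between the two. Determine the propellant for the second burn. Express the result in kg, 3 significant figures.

v_e = Isp · g₀ = 305 × 9.81 = 2992.1 m/s.
After the first burn: m = 29000 × exp(−960/2992.1) = 29000 × 0.72553 = 21,040.4 kg.
After the second burn: m = 21,040.4 × exp(−660/2992.1) = 21,040.4 × 0.80205 = 16,875.5 kg.
Second-burn propellant = 21,040.4 − 16,875.5 = 4,164.9 kg.

propellant for the second burn ≈ 4160 kg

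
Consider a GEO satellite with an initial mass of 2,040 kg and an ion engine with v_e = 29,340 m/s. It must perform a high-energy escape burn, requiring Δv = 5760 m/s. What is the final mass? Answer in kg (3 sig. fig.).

final mass ≈ 1680 kg

Rocket equation: m₀/m_f = exp(Δv / v_e) = exp(5760 / 29340.0) = exp(0.1963) = 1.2169.
m_f = m₀ / 1.2169 = 2,040 / 1.2169 = 1,676.39 kg.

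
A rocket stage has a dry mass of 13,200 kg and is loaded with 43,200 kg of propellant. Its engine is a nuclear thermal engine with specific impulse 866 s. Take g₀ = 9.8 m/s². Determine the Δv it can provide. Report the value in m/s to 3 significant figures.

v_e = Isp · g₀ = 866 × 9.8 = 8486.8 m/s.
m₀ = m_dry + m_prop = 13,200 + 43,200 = 56,400 kg.
Δv = v_e · ln(m₀/m_f) = 8486.8 × ln(4.273) = 8486.8 × 1.4523 ≈ 12325.0 m/s.

Δv ≈ 12300 m/s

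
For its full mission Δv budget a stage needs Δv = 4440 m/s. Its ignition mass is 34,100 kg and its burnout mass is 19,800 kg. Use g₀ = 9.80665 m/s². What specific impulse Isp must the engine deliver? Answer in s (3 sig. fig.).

ln(m₀/m_f) = ln(34100/19800) = ln(1.722) = 0.5436.
By the Tsiolkovsky rocket equation, v_e = Δv / ln(m₀/m_f) = 4440 / 0.5436 = 8167.5 m/s.
Isp = v_e / g₀ = 8167.5 / 9.80665 = 832.9 s.

Isp ≈ 833 s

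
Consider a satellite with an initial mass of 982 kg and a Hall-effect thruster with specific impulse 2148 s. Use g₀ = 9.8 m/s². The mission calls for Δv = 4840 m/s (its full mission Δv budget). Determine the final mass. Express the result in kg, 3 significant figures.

v_e = Isp · g₀ = 2148 × 9.8 = 21050.4 m/s.
By the Tsiolkovsky rocket equation, m₀/m_f = exp(Δv / v_e) = exp(4840 / 21050.4) = exp(0.2299) = 1.2585.
m_f = m₀ / 1.2585 = 982 / 1.2585 = 780.294 kg.

final mass ≈ 780 kg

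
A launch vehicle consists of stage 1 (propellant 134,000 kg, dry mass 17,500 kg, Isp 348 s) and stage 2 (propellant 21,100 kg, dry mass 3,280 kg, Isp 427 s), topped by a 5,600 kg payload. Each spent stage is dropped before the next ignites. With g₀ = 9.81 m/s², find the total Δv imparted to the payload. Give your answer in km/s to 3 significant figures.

Δv ≈ 9.67 km/s

Ignition mass of stage 1 = 134,000+17,500 + 21,100+3,280 + 5,600 = 181,480 kg.
Stage 1: m₀ = 181,480 kg, m_f = 181,480 − 134,000 = 47,480 kg; Δv = 348×9.81×ln(3.822) = 3413.9×1.3408 ≈ 4577 m/s.
Stage 2: m₀ = 29,980 kg, m_f = 29,980 − 21,100 = 8,880 kg; Δv = 427×9.81×ln(3.376) = 4188.9×1.2167 ≈ 5097 m/s.
Total Δv = 4577 + 5097 = 9674 m/s.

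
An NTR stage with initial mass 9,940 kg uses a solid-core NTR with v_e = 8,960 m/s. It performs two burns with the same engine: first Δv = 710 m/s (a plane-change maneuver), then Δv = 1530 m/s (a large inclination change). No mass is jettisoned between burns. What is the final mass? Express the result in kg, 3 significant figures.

final mass ≈ 7740 kg

After the first burn: m = 9940 × exp(−710/8960.0) = 9940 × 0.92382 = 9,182.77 kg.
After the second burn: m = 9,182.77 × exp(−1530/8960.0) = 9,182.77 × 0.84302 = 7,741.26 kg.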